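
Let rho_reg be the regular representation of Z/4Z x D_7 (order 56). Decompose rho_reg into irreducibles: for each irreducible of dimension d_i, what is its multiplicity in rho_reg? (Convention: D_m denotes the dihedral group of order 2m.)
Each irreducible V_i of dimension d_i appears with multiplicity d_i, i.e. rho_reg = (direct sum over all irreducibles V_i) d_i V_i. The irreducible dimensions for Z/4Z x D_7 are 1, 1, 1, 1, 1, 1, 1, 1, 2, 2, 2, 2, 2, 2, 2, 2, 2, 2, 2, 2: 8 irreducibles of dimension 1, each with multiplicity 1; 12 irreducibles of dimension 2, each with multiplicity 2. Total dimension 8*1*1 + 12*2*2 = 56 = |G|.

Explanation: General theorem: in the regular representation of a finite group G, each irreducible appears with multiplicity equal to its dimension. Check: dim(rho_reg) = sum d_i^2 = 1 + 1 + 1 + 1 + 1 + 1 + 1 + 1 + 4 + 4 + 4 + 4 + 4 + 4 + 4 + 4 + 4 + 4 + 4 + 4 = 56 = |G|.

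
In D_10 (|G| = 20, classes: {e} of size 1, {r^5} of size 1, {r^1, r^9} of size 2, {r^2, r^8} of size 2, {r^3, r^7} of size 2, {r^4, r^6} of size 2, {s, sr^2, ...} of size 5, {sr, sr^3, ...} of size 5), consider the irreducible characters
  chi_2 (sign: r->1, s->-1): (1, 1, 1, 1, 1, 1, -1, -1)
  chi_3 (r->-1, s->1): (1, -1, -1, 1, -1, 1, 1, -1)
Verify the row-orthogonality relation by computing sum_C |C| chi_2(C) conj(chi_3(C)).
Sum = 0; so <chi_2, chi_3> = 0 (distinct irreducibles are orthogonal).

Argument: Compute term by term over conjugacy classes (|C| * chi_2(C) * conj(chi_3(C))):
  1*(1)*conj(1) + 1*(1)*conj(-1) + 2*(1)*conj(-1) + 2*(1)*conj(1) + 2*(1)*conj(-1) + 2*(1)*conj(1) + 5*(-1)*conj(1) + 5*(-1)*conj(-1)
  = (1) + (-1) + (-2) + (2) + (-2) + (2) + (-5) + (5)
  = 0.
Dividing by |G| = 20 gives 0/20 = 0, matching the row-orthogonality relation <chi_2, chi_3> = [chi_2 = chi_3].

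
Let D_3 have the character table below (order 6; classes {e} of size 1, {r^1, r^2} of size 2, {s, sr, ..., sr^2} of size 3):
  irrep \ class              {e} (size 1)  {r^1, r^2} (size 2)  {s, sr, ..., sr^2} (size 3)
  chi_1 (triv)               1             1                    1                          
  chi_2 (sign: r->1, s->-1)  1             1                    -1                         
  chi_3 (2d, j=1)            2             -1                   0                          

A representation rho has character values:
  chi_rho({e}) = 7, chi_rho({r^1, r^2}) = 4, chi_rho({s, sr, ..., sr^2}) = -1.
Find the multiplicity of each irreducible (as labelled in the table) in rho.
Multiplicities: chi_1: 2, chi_2: 3, chi_3: 1.

Argument: Use <chi_rho, chi> = (1/|G|) sum_C |C| * chi_rho(C) * conj(chi(C)) with |G| = 6 for each irreducible chi in the table:
  <chi_rho, chi_1> = (1/6)[1*(7)*conj(1) + 2*(4)*conj(1) + 3*(-1)*conj(1)]
      = (1/6)[(7) + (8) + (-3)] = 12/6 = 2
  <chi_rho, chi_2> = (1/6)[1*(7)*conj(1) + 2*(4)*conj(1) + 3*(-1)*conj(-1)]
      = (1/6)[(7) + (8) + (3)] = 18/6 = 3
  <chi_rho, chi_3> = (1/6)[1*(7)*conj(2) + 2*(4)*conj(-1) + 3*(-1)*conj(0)]
      = (1/6)[(14) + (-8) + (0)] = 6/6 = 1
Dimension check: dim(rho) = sum (mult * dim) = 2*1 + 3*1 + 1*2 = 7 = chi_rho(e) = 7.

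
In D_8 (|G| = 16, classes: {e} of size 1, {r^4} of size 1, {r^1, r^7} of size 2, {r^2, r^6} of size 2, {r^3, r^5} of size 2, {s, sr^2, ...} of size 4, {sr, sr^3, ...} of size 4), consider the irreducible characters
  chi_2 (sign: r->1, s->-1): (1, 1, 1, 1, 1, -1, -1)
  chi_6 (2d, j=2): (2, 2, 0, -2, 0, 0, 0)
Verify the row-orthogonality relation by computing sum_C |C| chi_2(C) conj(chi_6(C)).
Sum = 0; so <chi_2, chi_6> = 0 (distinct irreducibles are orthogonal).

Argument: Compute term by term over conjugacy classes (|C| * chi_2(C) * conj(chi_6(C))):
  1*(1)*conj(2) + 1*(1)*conj(2) + 2*(1)*conj(0) + 2*(1)*conj(-2) + 2*(1)*conj(0) + 4*(-1)*conj(0) + 4*(-1)*conj(0)
  = (2) + (2) + (0) + (-4) + (0) + (0) + (0)
  = 0.
Dividing by |G| = 16 gives 0/16 = 0, matching the row-orthogonality relation <chi_2, chi_6> = [chi_2 = chi_6].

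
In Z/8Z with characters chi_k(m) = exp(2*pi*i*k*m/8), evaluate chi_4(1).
chi_4(1) = zeta_8^4 = -1

Working: chi_4(1) = zeta_8^(4*1) = zeta_8^4. Since zeta_8^8 = 1, this equals zeta_8^4 = exp(2*pi*i*4/8) = -1.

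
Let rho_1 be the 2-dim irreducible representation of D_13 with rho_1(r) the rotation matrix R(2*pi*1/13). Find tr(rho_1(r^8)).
chi_{rho_1}(r^8) = 2*cos(2*pi*1*8/13) = -2*cos(3*pi/13)

Details: rho_1(r^8) is rotation by angle 2*pi*1*8/13, whose trace is 2*cos(2*pi*1*8/13) = -2*cos(3*pi/13).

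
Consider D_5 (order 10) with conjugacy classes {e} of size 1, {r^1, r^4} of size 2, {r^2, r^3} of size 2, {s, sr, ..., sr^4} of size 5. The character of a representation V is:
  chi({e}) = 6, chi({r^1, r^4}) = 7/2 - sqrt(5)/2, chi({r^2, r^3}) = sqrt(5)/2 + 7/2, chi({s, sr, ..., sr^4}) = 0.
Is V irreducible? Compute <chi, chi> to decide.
Not irreducible (reducible): <chi, chi> = 9 > 1.

Reasoning: <chi, chi> = (1/|G|) sum_C |C| * |chi(C)|^2 = (1/10)[1*|6|^2 + 2*|7/2 - sqrt(5)/2|^2 + 2*|sqrt(5)/2 + 7/2|^2 + 5*|0|^2]
  = (1/10)[(36) + (27 - 7*sqrt(5)) + (7*sqrt(5) + 27) + (0)] = 90/10 = 9.
A character is irreducible iff <chi, chi> = 1, so this representation is reducible.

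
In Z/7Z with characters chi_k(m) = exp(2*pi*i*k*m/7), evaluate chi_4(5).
chi_4(5) = zeta_7^20 = exp(-2*I*pi/7)

Details: chi_4(5) = zeta_7^(4*5) = zeta_7^20. Since zeta_7^7 = 1, this equals zeta_7^6 = exp(2*pi*i*6/7) = exp(-2*I*pi/7).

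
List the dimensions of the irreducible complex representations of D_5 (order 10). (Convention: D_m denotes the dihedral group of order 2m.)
Dimensions: 1, 1, 2, 2

Solution. There are 4 irreducibles (= number of conjugacy classes). Their dimensions d_i satisfy sum d_i^2 = |G| = 10: 1 + 1 + 4 + 4 = 10.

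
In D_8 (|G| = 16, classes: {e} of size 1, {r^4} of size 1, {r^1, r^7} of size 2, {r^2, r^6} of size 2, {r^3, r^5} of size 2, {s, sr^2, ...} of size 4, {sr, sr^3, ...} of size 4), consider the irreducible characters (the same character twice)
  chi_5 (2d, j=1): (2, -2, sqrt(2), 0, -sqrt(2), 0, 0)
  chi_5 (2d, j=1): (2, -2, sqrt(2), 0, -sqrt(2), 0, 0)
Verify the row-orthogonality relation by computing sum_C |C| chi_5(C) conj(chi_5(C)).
Sum = 16 = |G| = 16; so <chi_5, chi_5> = 1 (norm-1 confirms irreducibility).

Reasoning: Compute term by term over conjugacy classes (|C| * chi_5(C) * conj(chi_5(C))):
  1*(2)*conj(2) + 1*(-2)*conj(-2) + 2*(sqrt(2))*conj(sqrt(2)) + 2*(0)*conj(0) + 2*(-sqrt(2))*conj(-sqrt(2)) + 4*(0)*conj(0) + 4*(0)*conj(0)
  = (4) + (4) + (4) + (0) + (4) + (0) + (0)
  = 16.
Dividing by |G| = 16 gives 16/16 = 1, matching the row-orthogonality relation <chi_5, chi_5> = [chi_5 = chi_5].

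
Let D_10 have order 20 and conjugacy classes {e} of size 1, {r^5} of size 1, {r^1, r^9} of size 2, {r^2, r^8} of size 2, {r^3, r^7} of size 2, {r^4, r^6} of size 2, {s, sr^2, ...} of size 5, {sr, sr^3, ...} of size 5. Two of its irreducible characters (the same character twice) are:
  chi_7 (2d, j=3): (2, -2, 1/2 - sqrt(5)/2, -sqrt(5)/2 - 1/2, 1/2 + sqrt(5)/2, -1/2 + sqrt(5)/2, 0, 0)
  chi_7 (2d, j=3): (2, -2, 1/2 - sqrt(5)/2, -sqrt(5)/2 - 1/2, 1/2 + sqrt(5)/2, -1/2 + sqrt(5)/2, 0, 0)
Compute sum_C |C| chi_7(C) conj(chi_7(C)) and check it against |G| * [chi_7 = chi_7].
Sum = 20 = |G| = 20; so <chi_7, chi_7> = 1 (norm-1 confirms irreducibility).

Compute term by term over conjugacy classes (|C| * chi_7(C) * conj(chi_7(C))):
  1*(2)*conj(2) + 1*(-2)*conj(-2) + 2*(1/2 - sqrt(5)/2)*conj(1/2 - sqrt(5)/2) + 2*(-sqrt(5)/2 - 1/2)*conj(-sqrt(5)/2 - 1/2) + 2*(1/2 + sqrt(5)/2)*conj(1/2 + sqrt(5)/2) + 2*(-1/2 + sqrt(5)/2)*conj(-1/2 + sqrt(5)/2) + 5*(0)*conj(0) + 5*(0)*conj(0)
  = (4) + (4) + (3 - sqrt(5)) + (sqrt(5) + 3) + (sqrt(5) + 3) + (3 - sqrt(5)) + (0) + (0)
  = 20.
Dividing by |G| = 20 gives 20/20 = 1, matching the row-orthogonality relation <chi_7, chi_7> = [chi_7 = chi_7].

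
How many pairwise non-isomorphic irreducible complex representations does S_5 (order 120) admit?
7

Derivation: The number of irreducible complex representations of a finite group equals its number of conjugacy classes. Conjugacy classes in S_5 correspond to cycle types, i.e. partitions of 5; there are p(5) = 7 of them, so S_5 (order 120) has exactly 7 irreducible complex representations.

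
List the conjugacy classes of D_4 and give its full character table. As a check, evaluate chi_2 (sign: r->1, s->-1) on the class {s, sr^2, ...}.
Conjugacy classes: {e} of size 1, {r^2} of size 1, {r^1, r^3} of size 2, {s, sr^2, ...} of size 2, {sr, sr^3, ...} of size 2.
Character table:
  irrep \ class              {e} (size 1)  {r^2} (size 1)  {r^1, r^3} (size 2)  {s, sr^2, ...} (size 2)  {sr, sr^3, ...} (size 2)
  chi_1 (triv)               1             1               1                    1                        1                       
  chi_2 (sign: r->1, s->-1)  1             1               1                    -1                       -1                      
  chi_3 (r->-1, s->1)        1             1               -1                   1                        -1                      
  chi_4 (r->-1, s->-1)       1             1               -1                   -1                       1                       
  chi_5 (2d, j=1)            2             -2              0                    0                        0                       

Spot check: chi_2 (sign: r->1, s->-1) on {s, sr^2, ...} = -1.

Argument: D_4 has order 2*4 = 8 with 5 conjugacy classes, hence 5 irreducibles. Sum of squared dims 1 + 1 + 1 + 1 + 4 = 8 = |G|. Linear characters come from the abelianisation; the 2-dimensional irreps have character r^k -> 2*cos(2*pi*j*k/4), reflections -> 0.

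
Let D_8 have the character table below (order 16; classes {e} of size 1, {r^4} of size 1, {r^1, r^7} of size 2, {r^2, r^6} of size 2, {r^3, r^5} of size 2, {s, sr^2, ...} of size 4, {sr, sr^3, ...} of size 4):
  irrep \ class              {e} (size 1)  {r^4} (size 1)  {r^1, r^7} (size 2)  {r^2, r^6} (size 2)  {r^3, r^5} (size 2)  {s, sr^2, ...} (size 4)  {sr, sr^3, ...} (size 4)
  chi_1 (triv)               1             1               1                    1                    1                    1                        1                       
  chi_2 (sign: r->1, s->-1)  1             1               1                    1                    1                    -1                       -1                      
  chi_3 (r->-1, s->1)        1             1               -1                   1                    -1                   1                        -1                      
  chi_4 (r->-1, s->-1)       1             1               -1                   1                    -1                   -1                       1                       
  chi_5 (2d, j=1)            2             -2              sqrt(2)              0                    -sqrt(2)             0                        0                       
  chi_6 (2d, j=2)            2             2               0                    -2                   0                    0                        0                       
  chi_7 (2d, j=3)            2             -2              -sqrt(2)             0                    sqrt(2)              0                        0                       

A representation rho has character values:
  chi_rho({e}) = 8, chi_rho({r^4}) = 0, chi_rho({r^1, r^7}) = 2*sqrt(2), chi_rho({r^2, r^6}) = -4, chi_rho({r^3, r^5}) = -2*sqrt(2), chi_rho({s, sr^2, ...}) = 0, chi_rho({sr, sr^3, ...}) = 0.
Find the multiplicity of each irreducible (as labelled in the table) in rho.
Multiplicities: chi_1: 0, chi_2: 0, chi_3: 0, chi_4: 0, chi_5: 2, chi_6: 2, chi_7: 0.

Why: Use <chi_rho, chi> = (1/|G|) sum_C |C| * chi_rho(C) * conj(chi(C)) with |G| = 16 for each irreducible chi in the table:
  <chi_rho, chi_1> = (1/16)[1*(8)*conj(1) + 1*(0)*conj(1) + 2*(2*sqrt(2))*conj(1) + 2*(-4)*conj(1) + 2*(-2*sqrt(2))*conj(1) + 4*(0)*conj(1) + 4*(0)*conj(1)]
      = (1/16)[(8) + (0) + (4*sqrt(2)) + (-8) + (-4*sqrt(2)) + (0) + (0)] = 0/16 = 0
  <chi_rho, chi_2> = (1/16)[1*(8)*conj(1) + 1*(0)*conj(1) + 2*(2*sqrt(2))*conj(1) + 2*(-4)*conj(1) + 2*(-2*sqrt(2))*conj(1) + 4*(0)*conj(-1) + 4*(0)*conj(-1)]
      = (1/16)[(8) + (0) + (4*sqrt(2)) + (-8) + (-4*sqrt(2)) + (0) + (0)] = 0/16 = 0
  <chi_rho, chi_3> = (1/16)[1*(8)*conj(1) + 1*(0)*conj(1) + 2*(2*sqrt(2))*conj(-1) + 2*(-4)*conj(1) + 2*(-2*sqrt(2))*conj(-1) + 4*(0)*conj(1) + 4*(0)*conj(-1)]
      = (1/16)[(8) + (0) + (-4*sqrt(2)) + (-8) + (4*sqrt(2)) + (0) + (0)] = 0/16 = 0
  <chi_rho, chi_4> = (1/16)[1*(8)*conj(1) + 1*(0)*conj(1) + 2*(2*sqrt(2))*conj(-1) + 2*(-4)*conj(1) + 2*(-2*sqrt(2))*conj(-1) + 4*(0)*conj(-1) + 4*(0)*conj(1)]
      = (1/16)[(8) + (0) + (-4*sqrt(2)) + (-8) + (4*sqrt(2)) + (0) + (0)] = 0/16 = 0
  <chi_rho, chi_5> = (1/16)[1*(8)*conj(2) + 1*(0)*conj(-2) + 2*(2*sqrt(2))*conj(sqrt(2)) + 2*(-4)*conj(0) + 2*(-2*sqrt(2))*conj(-sqrt(2)) + 4*(0)*conj(0) + 4*(0)*conj(0)]
      = (1/16)[(16) + (0) + (8) + (0) + (8) + (0) + (0)] = 32/16 = 2
  <chi_rho, chi_6> = (1/16)[1*(8)*conj(2) + 1*(0)*conj(2) + 2*(2*sqrt(2))*conj(0) + 2*(-4)*conj(-2) + 2*(-2*sqrt(2))*conj(0) + 4*(0)*conj(0) + 4*(0)*conj(0)]
      = (1/16)[(16) + (0) + (0) + (16) + (0) + (0) + (0)] = 32/16 = 2
  <chi_rho, chi_7> = (1/16)[1*(8)*conj(2) + 1*(0)*conj(-2) + 2*(2*sqrt(2))*conj(-sqrt(2)) + 2*(-4)*conj(0) + 2*(-2*sqrt(2))*conj(sqrt(2)) + 4*(0)*conj(0) + 4*(0)*conj(0)]
      = (1/16)[(16) + (0) + (-8) + (0) + (-8) + (0) + (0)] = 0/16 = 0
Dimension check: dim(rho) = sum (mult * dim) = 0*1 + 0*1 + 0*1 + 0*1 + 2*2 + 2*2 + 0*2 = 8 = chi_rho(e) = 8.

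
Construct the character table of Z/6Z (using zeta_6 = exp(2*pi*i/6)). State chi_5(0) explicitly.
Character table of Z/6Z (irreps indexed chi_0,...,chi_5 with chi_k(m) = zeta_6^(k*m), zeta_6 = exp(2*pi*i/6)):
  irrep \ class  {0} (size 1)  {1} (size 1)    {2} (size 1)    {3} (size 1)  {4} (size 1)    {5} (size 1)  
  chi_0          1             1               1               1             1               1             
  chi_1          1             exp(I*pi/3)     exp(2*I*pi/3)   -1            exp(-2*I*pi/3)  exp(-I*pi/3)  
  chi_2          1             exp(2*I*pi/3)   exp(-2*I*pi/3)  1             exp(2*I*pi/3)   exp(-2*I*pi/3)
  chi_3          1             -1              1               -1            1               -1            
  chi_4          1             exp(-2*I*pi/3)  exp(2*I*pi/3)   1             exp(-2*I*pi/3)  exp(2*I*pi/3) 
  chi_5          1             exp(-I*pi/3)    exp(-2*I*pi/3)  -1            exp(2*I*pi/3)   exp(I*pi/3)   

Spot check: chi_5(0) = zeta_6^(5*0) = zeta_6^0 = 1.

Explanation: Z/6Z is abelian, so all 6 irreducible complex representations are 1-dimensional. They are given by chi_k(m) = zeta_6^(k*m) for k = 0,...,5. Row orthogonality: sum_m chi_k(m) conj(chi_l(m)) = 6 * [k = l].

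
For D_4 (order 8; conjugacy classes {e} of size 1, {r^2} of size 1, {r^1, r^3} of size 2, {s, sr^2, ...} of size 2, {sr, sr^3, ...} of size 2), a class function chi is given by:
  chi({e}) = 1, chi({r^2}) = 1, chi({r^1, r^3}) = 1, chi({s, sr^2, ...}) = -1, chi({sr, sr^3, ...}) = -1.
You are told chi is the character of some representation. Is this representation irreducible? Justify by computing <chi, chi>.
Irreducible: <chi, chi> = 1.

Proof sketch: <chi, chi> = (1/|G|) sum_C |C| * |chi(C)|^2 = (1/8)[1*|1|^2 + 1*|1|^2 + 2*|1|^2 + 2*|-1|^2 + 2*|-1|^2]
  = (1/8)[(1) + (1) + (2) + (2) + (2)] = 8/8 = 1.
A character is irreducible iff <chi, chi> = 1, so this representation is irreducible.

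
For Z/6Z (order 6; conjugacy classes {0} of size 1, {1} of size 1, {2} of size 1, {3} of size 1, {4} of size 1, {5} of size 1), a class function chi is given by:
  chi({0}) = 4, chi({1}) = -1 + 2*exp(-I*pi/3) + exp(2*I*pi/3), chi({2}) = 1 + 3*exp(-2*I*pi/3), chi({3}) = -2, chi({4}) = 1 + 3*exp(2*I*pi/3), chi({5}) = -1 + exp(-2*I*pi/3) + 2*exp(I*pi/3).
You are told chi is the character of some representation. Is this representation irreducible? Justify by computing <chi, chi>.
Not irreducible (reducible): <chi, chi> = 6 > 1.

Argument: <chi, chi> = (1/|G|) sum_C |C| * |chi(C)|^2 = (1/6)[1*|4|^2 + 1*|-1 + 2*exp(-I*pi/3) + exp(2*I*pi/3)|^2 + 1*|1 + 3*exp(-2*I*pi/3)|^2 + 1*|-2|^2 + 1*|1 + 3*exp(2*I*pi/3)|^2 + 1*|-1 + exp(-2*I*pi/3) + 2*exp(I*pi/3)|^2]
  = (1/6)[(16) + (1) + (7) + (4) + (7) + (1)] = 36/6 = 6.
(Exp terms are combined using exp(i*s)*conj(exp(i*t)) = exp(i*(s-t)), and sums of them are collapsed using the identity that for every m > 1 the m distinct m-th roots of unity sum to 0, e.g. 1 + exp(2*I*pi/3) + exp(-2*I*pi/3) = 0.)
A character is irreducible iff <chi, chi> = 1, so this representation is reducible.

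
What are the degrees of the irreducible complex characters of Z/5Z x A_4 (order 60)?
Dimensions: 1, 1, 1, 1, 1, 1, 1, 1, 1, 1, 1, 1, 1, 1, 1, 3, 3, 3, 3, 3

Derivation: There are 20 irreducibles (= number of conjugacy classes). Their dimensions d_i satisfy sum d_i^2 = |G| = 60: 1 + 1 + 1 + 1 + 1 + 1 + 1 + 1 + 1 + 1 + 1 + 1 + 1 + 1 + 1 + 9 + 9 + 9 + 9 + 9 = 60. (For the product with Z/5Z: each of the 5 1-dim characters of Z/5Z tensors with each irrep of A_4, giving 5 copies of each A_4-dimension.)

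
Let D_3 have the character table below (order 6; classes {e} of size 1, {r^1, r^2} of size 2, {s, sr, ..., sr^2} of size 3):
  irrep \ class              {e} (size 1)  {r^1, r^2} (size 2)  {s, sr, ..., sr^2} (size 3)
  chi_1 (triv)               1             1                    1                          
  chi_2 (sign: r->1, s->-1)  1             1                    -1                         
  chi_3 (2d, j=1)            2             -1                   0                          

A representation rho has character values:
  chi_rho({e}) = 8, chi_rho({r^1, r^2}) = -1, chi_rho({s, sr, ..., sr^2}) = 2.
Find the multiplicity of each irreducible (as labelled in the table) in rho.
Multiplicities: chi_1: 2, chi_2: 0, chi_3: 3.

Justification: Use <chi_rho, chi> = (1/|G|) sum_C |C| * chi_rho(C) * conj(chi(C)) with |G| = 6 for each irreducible chi in the table:
  <chi_rho, chi_1> = (1/6)[1*(8)*conj(1) + 2*(-1)*conj(1) + 3*(2)*conj(1)]
      = (1/6)[(8) + (-2) + (6)] = 12/6 = 2
  <chi_rho, chi_2> = (1/6)[1*(8)*conj(1) + 2*(-1)*conj(1) + 3*(2)*conj(-1)]
      = (1/6)[(8) + (-2) + (-6)] = 0/6 = 0
  <chi_rho, chi_3> = (1/6)[1*(8)*conj(2) + 2*(-1)*conj(-1) + 3*(2)*conj(0)]
      = (1/6)[(16) + (2) + (0)] = 18/6 = 3
Dimension check: dim(rho) = sum (mult * dim) = 2*1 + 0*1 + 3*2 = 8 = chi_rho(e) = 8.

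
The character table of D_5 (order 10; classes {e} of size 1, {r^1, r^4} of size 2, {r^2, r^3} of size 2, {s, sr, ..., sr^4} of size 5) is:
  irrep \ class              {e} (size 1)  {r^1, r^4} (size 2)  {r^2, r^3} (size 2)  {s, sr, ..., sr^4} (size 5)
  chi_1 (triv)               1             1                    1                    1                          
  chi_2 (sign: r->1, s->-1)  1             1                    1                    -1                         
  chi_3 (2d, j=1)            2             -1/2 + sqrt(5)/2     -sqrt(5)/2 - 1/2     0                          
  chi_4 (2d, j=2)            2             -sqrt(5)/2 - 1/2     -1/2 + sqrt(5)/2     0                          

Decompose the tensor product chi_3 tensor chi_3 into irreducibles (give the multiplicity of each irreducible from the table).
chi_3 tensor chi_3 = chi_1 + chi_2 + chi_4 (all other irreducibles have multiplicity 0).

Why: The character of a tensor product is the pointwise product (chi_3 * chi_3)(C) = chi_3(C) * chi_3(C):
  {e}: (2)*(2), {r^1, r^4}: (-1/2 + sqrt(5)/2)*(-1/2 + sqrt(5)/2), {r^2, r^3}: (-sqrt(5)/2 - 1/2)*(-sqrt(5)/2 - 1/2), {s, sr, ..., sr^4}: (0)*(0)
so (chi_3 * chi_3) takes values
  {e} -> 4, {r^1, r^4} -> 3/2 - sqrt(5)/2, {r^2, r^3} -> sqrt(5)/2 + 3/2, {s, sr, ..., sr^4} -> 0.
Now take the inner product of this character with each irreducible chi from the table, <chi_3*chi_3, chi> = (1/10) sum_C |C| (chi_3*chi_3)(C) conj(chi(C)):
  <chi_3*chi_3, chi_1> = (1/10)[1*(4)*conj(1) + 2*(3/2 - sqrt(5)/2)*conj(1) + 2*(sqrt(5)/2 + 3/2)*conj(1) + 5*(0)*conj(1)]
      = (1/10)[(4) + (3 - sqrt(5)) + (sqrt(5) + 3) + (0)] = 10/10 = 1
  <chi_3*chi_3, chi_2> = (1/10)[1*(4)*conj(1) + 2*(3/2 - sqrt(5)/2)*conj(1) + 2*(sqrt(5)/2 + 3/2)*conj(1) + 5*(0)*conj(-1)]
      = (1/10)[(4) + (3 - sqrt(5)) + (sqrt(5) + 3) + (0)] = 10/10 = 1
  <chi_3*chi_3, chi_3> = (1/10)[1*(4)*conj(2) + 2*(3/2 - sqrt(5)/2)*conj(-1/2 + sqrt(5)/2) + 2*(sqrt(5)/2 + 3/2)*conj(-sqrt(5)/2 - 1/2) + 5*(0)*conj(0)]
      = (1/10)[(8) + (-4 + 2*sqrt(5)) + (-2*sqrt(5) - 4) + (0)] = 0/10 = 0
  <chi_3*chi_3, chi_4> = (1/10)[1*(4)*conj(2) + 2*(3/2 - sqrt(5)/2)*conj(-sqrt(5)/2 - 1/2) + 2*(sqrt(5)/2 + 3/2)*conj(-1/2 + sqrt(5)/2) + 5*(0)*conj(0)]
      = (1/10)[(8) + (1 - sqrt(5)) + (1 + sqrt(5)) + (0)] = 10/10 = 1
Hence the multiplicities are chi_1: 1, chi_2: 1, chi_4: 1. Dimension check: dim(chi_3)*dim(chi_3) = 2*2 = 4 and sum (mult * dim) = 1*1 + 1*1 + 1*2 = 4.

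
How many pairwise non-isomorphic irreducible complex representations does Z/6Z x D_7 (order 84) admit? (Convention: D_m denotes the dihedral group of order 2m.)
30

Derivation: The number of irreducible complex representations of a finite group equals its number of conjugacy classes. For a direct product, #classes(G x H) = #classes(G) * #classes(H). Z/6Z has 6 classes (abelian), D_7 has 5 classes, so 6 * 5 = 30, so Z/6Z x D_7 (order 84) has exactly 30 irreducible complex representations.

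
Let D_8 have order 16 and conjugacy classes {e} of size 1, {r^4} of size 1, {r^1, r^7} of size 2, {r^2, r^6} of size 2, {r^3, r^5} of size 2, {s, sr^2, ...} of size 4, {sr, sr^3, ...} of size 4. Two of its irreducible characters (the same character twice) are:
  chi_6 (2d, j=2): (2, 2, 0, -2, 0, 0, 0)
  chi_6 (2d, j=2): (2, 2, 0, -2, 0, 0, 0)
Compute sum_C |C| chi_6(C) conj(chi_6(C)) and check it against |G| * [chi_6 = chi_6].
Sum = 16 = |G| = 16; so <chi_6, chi_6> = 1 (norm-1 confirms irreducibility).

Compute term by term over conjugacy classes (|C| * chi_6(C) * conj(chi_6(C))):
  1*(2)*conj(2) + 1*(2)*conj(2) + 2*(0)*conj(0) + 2*(-2)*conj(-2) + 2*(0)*conj(0) + 4*(0)*conj(0) + 4*(0)*conj(0)
  = (4) + (4) + (0) + (8) + (0) + (0) + (0)
  = 16.
Dividing by |G| = 16 gives 16/16 = 1, matching the row-orthogonality relation <chi_6, chi_6> = [chi_6 = chi_6].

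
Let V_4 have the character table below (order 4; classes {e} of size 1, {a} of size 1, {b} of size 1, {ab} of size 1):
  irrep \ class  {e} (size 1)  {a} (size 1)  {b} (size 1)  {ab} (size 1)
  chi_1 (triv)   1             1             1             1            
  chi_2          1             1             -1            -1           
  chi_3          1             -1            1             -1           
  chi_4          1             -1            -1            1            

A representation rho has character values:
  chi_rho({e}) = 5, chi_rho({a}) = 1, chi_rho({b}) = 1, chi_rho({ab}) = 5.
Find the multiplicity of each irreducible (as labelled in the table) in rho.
Multiplicities: chi_1: 3, chi_2: 0, chi_3: 0, chi_4: 2.

Derivation: Use <chi_rho, chi> = (1/|G|) sum_C |C| * chi_rho(C) * conj(chi(C)) with |G| = 4 for each irreducible chi in the table:
  <chi_rho, chi_1> = (1/4)[1*(5)*conj(1) + 1*(1)*conj(1) + 1*(1)*conj(1) + 1*(5)*conj(1)]
      = (1/4)[(5) + (1) + (1) + (5)] = 12/4 = 3
  <chi_rho, chi_2> = (1/4)[1*(5)*conj(1) + 1*(1)*conj(1) + 1*(1)*conj(-1) + 1*(5)*conj(-1)]
      = (1/4)[(5) + (1) + (-1) + (-5)] = 0/4 = 0
  <chi_rho, chi_3> = (1/4)[1*(5)*conj(1) + 1*(1)*conj(-1) + 1*(1)*conj(1) + 1*(5)*conj(-1)]
      = (1/4)[(5) + (-1) + (1) + (-5)] = 0/4 = 0
  <chi_rho, chi_4> = (1/4)[1*(5)*conj(1) + 1*(1)*conj(-1) + 1*(1)*conj(-1) + 1*(5)*conj(1)]
      = (1/4)[(5) + (-1) + (-1) + (5)] = 8/4 = 2
Dimension check: dim(rho) = sum (mult * dim) = 3*1 + 0*1 + 0*1 + 2*1 = 5 = chi_rho(e) = 5.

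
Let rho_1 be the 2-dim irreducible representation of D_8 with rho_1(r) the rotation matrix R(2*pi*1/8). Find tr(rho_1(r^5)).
chi_{rho_1}(r^5) = 2*cos(2*pi*1*5/8) = -sqrt(2)

Proof sketch: rho_1(r^5) is rotation by angle 2*pi*1*5/8, whose trace is 2*cos(2*pi*1*5/8) = -sqrt(2).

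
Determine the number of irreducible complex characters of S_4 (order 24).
5

Derivation: The number of irreducible complex representations of a finite group equals its number of conjugacy classes. Conjugacy classes in S_4 correspond to cycle types, i.e. partitions of 4; there are p(4) = 5 of them, so S_4 (order 24) has exactly 5 irreducible complex representations.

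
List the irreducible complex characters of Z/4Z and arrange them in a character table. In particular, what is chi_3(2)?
Character table of Z/4Z (irreps indexed chi_0,...,chi_3 with chi_k(m) = zeta_4^(k*m), zeta_4 = exp(2*pi*i/4)):
  irrep \ class  {0} (size 1)  {1} (size 1)  {2} (size 1)  {3} (size 1)
  chi_0          1             1             1             1           
  chi_1          1             I             -1            -I          
  chi_2          1             -1            1             -1          
  chi_3          1             -I            -1            I           

Spot check: chi_3(2) = zeta_4^(3*2) = zeta_4^6 = -1.

Z/4Z is abelian, so all 4 irreducible complex representations are 1-dimensional. They are given by chi_k(m) = zeta_4^(k*m) for k = 0,...,3. Row orthogonality: sum_m chi_k(m) conj(chi_l(m)) = 4 * [k = l].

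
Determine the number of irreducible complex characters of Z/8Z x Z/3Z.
24

Reasoning: The number of irreducible complex representations of a finite group equals its number of conjugacy classes. Z/8Z x Z/3Z is abelian of order 24, so every element is its own conjugacy class: 24 classes, so Z/8Z x Z/3Z (order 24) has exactly 24 irreducible complex representations.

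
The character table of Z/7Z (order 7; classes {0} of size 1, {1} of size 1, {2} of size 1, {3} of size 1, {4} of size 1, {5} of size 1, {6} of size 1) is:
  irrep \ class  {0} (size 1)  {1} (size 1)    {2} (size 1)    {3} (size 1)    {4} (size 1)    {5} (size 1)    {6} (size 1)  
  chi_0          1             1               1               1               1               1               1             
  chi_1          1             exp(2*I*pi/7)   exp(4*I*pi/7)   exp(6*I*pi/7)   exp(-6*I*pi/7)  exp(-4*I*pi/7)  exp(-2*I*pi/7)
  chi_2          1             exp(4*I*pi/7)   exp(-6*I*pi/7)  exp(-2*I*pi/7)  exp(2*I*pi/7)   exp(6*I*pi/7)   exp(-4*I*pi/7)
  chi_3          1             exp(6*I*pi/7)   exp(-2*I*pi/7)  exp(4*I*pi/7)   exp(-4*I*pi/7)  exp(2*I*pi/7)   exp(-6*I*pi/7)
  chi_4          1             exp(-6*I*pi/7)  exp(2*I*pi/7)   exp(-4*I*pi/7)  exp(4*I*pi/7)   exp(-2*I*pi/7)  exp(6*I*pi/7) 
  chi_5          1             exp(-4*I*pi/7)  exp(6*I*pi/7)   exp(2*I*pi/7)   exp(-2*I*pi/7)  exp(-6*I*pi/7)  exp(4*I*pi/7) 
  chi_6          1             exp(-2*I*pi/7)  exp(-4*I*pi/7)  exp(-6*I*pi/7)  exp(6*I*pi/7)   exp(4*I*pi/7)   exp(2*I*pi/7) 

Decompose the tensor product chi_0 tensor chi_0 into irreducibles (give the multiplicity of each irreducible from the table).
chi_0 tensor chi_0 = chi_0 (all other irreducibles have multiplicity 0).

Reasoning: The character of a tensor product is the pointwise product (chi_0 * chi_0)(C) = chi_0(C) * chi_0(C):
  {0}: (1)*(1), {1}: (1)*(1), {2}: (1)*(1), {3}: (1)*(1), {4}: (1)*(1), {5}: (1)*(1), {6}: (1)*(1)
so (chi_0 * chi_0) takes values
  {0} -> 1, {1} -> 1, {2} -> 1, {3} -> 1, {4} -> 1, {5} -> 1, {6} -> 1.
Now take the inner product of this character with each irreducible chi from the table, <chi_0*chi_0, chi> = (1/7) sum_C |C| (chi_0*chi_0)(C) conj(chi(C)):
  <chi_0*chi_0, chi_0> = (1/7)[1*(1)*conj(1) + 1*(1)*conj(1) + 1*(1)*conj(1) + 1*(1)*conj(1) + 1*(1)*conj(1) + 1*(1)*conj(1) + 1*(1)*conj(1)]
      = (1/7)[(1) + (1) + (1) + (1) + (1) + (1) + (1)] = 7/7 = 1
  <chi_0*chi_0, chi_1> = (1/7)[1*(1)*conj(1) + 1*(1)*conj(exp(2*I*pi/7)) + 1*(1)*conj(exp(4*I*pi/7)) + 1*(1)*conj(exp(6*I*pi/7)) + 1*(1)*conj(exp(-6*I*pi/7)) + 1*(1)*conj(exp(-4*I*pi/7)) + 1*(1)*conj(exp(-2*I*pi/7))]
      = (1/7)[(1) + (exp(-2*I*pi/7)) + (exp(-4*I*pi/7)) + (exp(-6*I*pi/7)) + (exp(6*I*pi/7)) + (exp(4*I*pi/7)) + (exp(2*I*pi/7))] = 0/7 = 0
  <chi_0*chi_0, chi_2> = (1/7)[1*(1)*conj(1) + 1*(1)*conj(exp(4*I*pi/7)) + 1*(1)*conj(exp(-6*I*pi/7)) + 1*(1)*conj(exp(-2*I*pi/7)) + 1*(1)*conj(exp(2*I*pi/7)) + 1*(1)*conj(exp(6*I*pi/7)) + 1*(1)*conj(exp(-4*I*pi/7))]
      = (1/7)[(1) + (exp(-4*I*pi/7)) + (exp(6*I*pi/7)) + (exp(2*I*pi/7)) + (exp(-2*I*pi/7)) + (exp(-6*I*pi/7)) + (exp(4*I*pi/7))] = 0/7 = 0
  <chi_0*chi_0, chi_3> = (1/7)[1*(1)*conj(1) + 1*(1)*conj(exp(6*I*pi/7)) + 1*(1)*conj(exp(-2*I*pi/7)) + 1*(1)*conj(exp(4*I*pi/7)) + 1*(1)*conj(exp(-4*I*pi/7)) + 1*(1)*conj(exp(2*I*pi/7)) + 1*(1)*conj(exp(-6*I*pi/7))]
      = (1/7)[(1) + (exp(-6*I*pi/7)) + (exp(2*I*pi/7)) + (exp(-4*I*pi/7)) + (exp(4*I*pi/7)) + (exp(-2*I*pi/7)) + (exp(6*I*pi/7))] = 0/7 = 0
  <chi_0*chi_0, chi_4> = (1/7)[1*(1)*conj(1) + 1*(1)*conj(exp(-6*I*pi/7)) + 1*(1)*conj(exp(2*I*pi/7)) + 1*(1)*conj(exp(-4*I*pi/7)) + 1*(1)*conj(exp(4*I*pi/7)) + 1*(1)*conj(exp(-2*I*pi/7)) + 1*(1)*conj(exp(6*I*pi/7))]
      = (1/7)[(1) + (exp(6*I*pi/7)) + (exp(-2*I*pi/7)) + (exp(4*I*pi/7)) + (exp(-4*I*pi/7)) + (exp(2*I*pi/7)) + (exp(-6*I*pi/7))] = 0/7 = 0
  <chi_0*chi_0, chi_5> = (1/7)[1*(1)*conj(1) + 1*(1)*conj(exp(-4*I*pi/7)) + 1*(1)*conj(exp(6*I*pi/7)) + 1*(1)*conj(exp(2*I*pi/7)) + 1*(1)*conj(exp(-2*I*pi/7)) + 1*(1)*conj(exp(-6*I*pi/7)) + 1*(1)*conj(exp(4*I*pi/7))]
      = (1/7)[(1) + (exp(4*I*pi/7)) + (exp(-6*I*pi/7)) + (exp(-2*I*pi/7)) + (exp(2*I*pi/7)) + (exp(6*I*pi/7)) + (exp(-4*I*pi/7))] = 0/7 = 0
  <chi_0*chi_0, chi_6> = (1/7)[1*(1)*conj(1) + 1*(1)*conj(exp(-2*I*pi/7)) + 1*(1)*conj(exp(-4*I*pi/7)) + 1*(1)*conj(exp(-6*I*pi/7)) + 1*(1)*conj(exp(6*I*pi/7)) + 1*(1)*conj(exp(4*I*pi/7)) + 1*(1)*conj(exp(2*I*pi/7))]
      = (1/7)[(1) + (exp(2*I*pi/7)) + (exp(4*I*pi/7)) + (exp(6*I*pi/7)) + (exp(-6*I*pi/7)) + (exp(-4*I*pi/7)) + (exp(-2*I*pi/7))] = 0/7 = 0
(Exp terms are combined using exp(i*s)*conj(exp(i*t)) = exp(i*(s-t)), and sums of them are collapsed using the identity that for every m > 1 the m distinct m-th roots of unity sum to 0, e.g. 1 + exp(2*I*pi/3) + exp(-2*I*pi/3) = 0.)
Hence the multiplicities are chi_0: 1. Dimension check: dim(chi_0)*dim(chi_0) = 1*1 = 1 and sum (mult * dim) = 1*1 = 1.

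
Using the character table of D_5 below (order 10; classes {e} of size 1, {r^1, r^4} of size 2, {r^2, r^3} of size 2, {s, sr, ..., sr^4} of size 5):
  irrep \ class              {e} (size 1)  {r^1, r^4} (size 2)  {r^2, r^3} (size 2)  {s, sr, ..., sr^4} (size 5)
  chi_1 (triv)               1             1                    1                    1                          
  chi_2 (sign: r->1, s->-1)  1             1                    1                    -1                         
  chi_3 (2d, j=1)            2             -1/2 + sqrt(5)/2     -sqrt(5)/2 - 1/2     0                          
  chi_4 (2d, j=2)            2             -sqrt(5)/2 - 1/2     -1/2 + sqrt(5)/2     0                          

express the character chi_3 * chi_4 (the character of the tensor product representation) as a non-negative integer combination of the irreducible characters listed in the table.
chi_3 tensor chi_4 = chi_3 + chi_4 (all other irreducibles have multiplicity 0).

Reasoning: The character of a tensor product is the pointwise product (chi_3 * chi_4)(C) = chi_3(C) * chi_4(C):
  {e}: (2)*(2), {r^1, r^4}: (-1/2 + sqrt(5)/2)*(-sqrt(5)/2 - 1/2), {r^2, r^3}: (-sqrt(5)/2 - 1/2)*(-1/2 + sqrt(5)/2), {s, sr, ..., sr^4}: (0)*(0)
so (chi_3 * chi_4) takes values
  {e} -> 4, {r^1, r^4} -> -1, {r^2, r^3} -> -1, {s, sr, ..., sr^4} -> 0.
Now take the inner product of this character with each irreducible chi from the table, <chi_3*chi_4, chi> = (1/10) sum_C |C| (chi_3*chi_4)(C) conj(chi(C)):
  <chi_3*chi_4, chi_1> = (1/10)[1*(4)*conj(1) + 2*(-1)*conj(1) + 2*(-1)*conj(1) + 5*(0)*conj(1)]
      = (1/10)[(4) + (-2) + (-2) + (0)] = 0/10 = 0
  <chi_3*chi_4, chi_2> = (1/10)[1*(4)*conj(1) + 2*(-1)*conj(1) + 2*(-1)*conj(1) + 5*(0)*conj(-1)]
      = (1/10)[(4) + (-2) + (-2) + (0)] = 0/10 = 0
  <chi_3*chi_4, chi_3> = (1/10)[1*(4)*conj(2) + 2*(-1)*conj(-1/2 + sqrt(5)/2) + 2*(-1)*conj(-sqrt(5)/2 - 1/2) + 5*(0)*conj(0)]
      = (1/10)[(8) + (1 - sqrt(5)) + (1 + sqrt(5)) + (0)] = 10/10 = 1
  <chi_3*chi_4, chi_4> = (1/10)[1*(4)*conj(2) + 2*(-1)*conj(-sqrt(5)/2 - 1/2) + 2*(-1)*conj(-1/2 + sqrt(5)/2) + 5*(0)*conj(0)]
      = (1/10)[(8) + (1 + sqrt(5)) + (1 - sqrt(5)) + (0)] = 10/10 = 1
Hence the multiplicities are chi_3: 1, chi_4: 1. Dimension check: dim(chi_3)*dim(chi_4) = 2*2 = 4 and sum (mult * dim) = 1*2 + 1*2 = 4.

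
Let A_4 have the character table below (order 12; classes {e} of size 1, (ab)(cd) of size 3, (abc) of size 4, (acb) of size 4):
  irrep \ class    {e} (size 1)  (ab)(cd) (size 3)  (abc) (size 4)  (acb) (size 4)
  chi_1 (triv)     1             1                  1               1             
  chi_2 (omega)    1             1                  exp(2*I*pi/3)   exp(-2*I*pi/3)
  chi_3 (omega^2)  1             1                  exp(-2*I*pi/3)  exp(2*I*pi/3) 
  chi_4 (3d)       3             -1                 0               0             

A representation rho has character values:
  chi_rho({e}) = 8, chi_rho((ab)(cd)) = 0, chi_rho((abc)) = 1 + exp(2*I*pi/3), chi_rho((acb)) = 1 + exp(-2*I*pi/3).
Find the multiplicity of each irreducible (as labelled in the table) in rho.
Multiplicities: chi_1: 1, chi_2: 1, chi_3: 0, chi_4: 2.

Argument: Use <chi_rho, chi> = (1/|G|) sum_C |C| * chi_rho(C) * conj(chi(C)) with |G| = 12 for each irreducible chi in the table:
  <chi_rho, chi_1> = (1/12)[1*(8)*conj(1) + 3*(0)*conj(1) + 4*(1 + exp(2*I*pi/3))*conj(1) + 4*(1 + exp(-2*I*pi/3))*conj(1)]
      = (1/12)[(8) + (0) + (4 + 4*exp(2*I*pi/3)) + (4 + 4*exp(-2*I*pi/3))] = 12/12 = 1
  <chi_rho, chi_2> = (1/12)[1*(8)*conj(1) + 3*(0)*conj(1) + 4*(1 + exp(2*I*pi/3))*conj(exp(2*I*pi/3)) + 4*(1 + exp(-2*I*pi/3))*conj(exp(-2*I*pi/3))]
      = (1/12)[(8) + (0) + (4 + 4*exp(-2*I*pi/3)) + (4 + 4*exp(2*I*pi/3))] = 12/12 = 1
  <chi_rho, chi_3> = (1/12)[1*(8)*conj(1) + 3*(0)*conj(1) + 4*(1 + exp(2*I*pi/3))*conj(exp(-2*I*pi/3)) + 4*(1 + exp(-2*I*pi/3))*conj(exp(2*I*pi/3))]
      = (1/12)[(8) + (0) + (-4) + (-4)] = 0/12 = 0
  <chi_rho, chi_4> = (1/12)[1*(8)*conj(3) + 3*(0)*conj(-1) + 4*(1 + exp(2*I*pi/3))*conj(0) + 4*(1 + exp(-2*I*pi/3))*conj(0)]
      = (1/12)[(24) + (0) + (0) + (0)] = 24/12 = 2
(Exp terms are combined using exp(i*s)*conj(exp(i*t)) = exp(i*(s-t)), and sums of them are collapsed using the identity that for every m > 1 the m distinct m-th roots of unity sum to 0, e.g. 1 + exp(2*I*pi/3) + exp(-2*I*pi/3) = 0.)
Dimension check: dim(rho) = sum (mult * dim) = 1*1 + 1*1 + 0*1 + 2*3 = 8 = chi_rho(e) = 8.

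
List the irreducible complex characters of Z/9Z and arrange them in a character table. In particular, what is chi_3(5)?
Character table of Z/9Z (irreps indexed chi_0,...,chi_8 with chi_k(m) = zeta_9^(k*m), zeta_9 = exp(2*pi*i/9)):
  irrep \ class  {0} (size 1)  {1} (size 1)    {2} (size 1)    {3} (size 1)    {4} (size 1)    {5} (size 1)    {6} (size 1)    {7} (size 1)    {8} (size 1)  
  chi_0          1             1               1               1               1               1               1               1               1             
  chi_1          1             exp(2*I*pi/9)   exp(4*I*pi/9)   exp(2*I*pi/3)   exp(8*I*pi/9)   exp(-8*I*pi/9)  exp(-2*I*pi/3)  exp(-4*I*pi/9)  exp(-2*I*pi/9)
  chi_2          1             exp(4*I*pi/9)   exp(8*I*pi/9)   exp(-2*I*pi/3)  exp(-2*I*pi/9)  exp(2*I*pi/9)   exp(2*I*pi/3)   exp(-8*I*pi/9)  exp(-4*I*pi/9)
  chi_3          1             exp(2*I*pi/3)   exp(-2*I*pi/3)  1               exp(2*I*pi/3)   exp(-2*I*pi/3)  1               exp(2*I*pi/3)   exp(-2*I*pi/3)
  chi_4          1             exp(8*I*pi/9)   exp(-2*I*pi/9)  exp(2*I*pi/3)   exp(-4*I*pi/9)  exp(4*I*pi/9)   exp(-2*I*pi/3)  exp(2*I*pi/9)   exp(-8*I*pi/9)
  chi_5          1             exp(-8*I*pi/9)  exp(2*I*pi/9)   exp(-2*I*pi/3)  exp(4*I*pi/9)   exp(-4*I*pi/9)  exp(2*I*pi/3)   exp(-2*I*pi/9)  exp(8*I*pi/9) 
  chi_6          1             exp(-2*I*pi/3)  exp(2*I*pi/3)   1               exp(-2*I*pi/3)  exp(2*I*pi/3)   1               exp(-2*I*pi/3)  exp(2*I*pi/3) 
  chi_7          1             exp(-4*I*pi/9)  exp(-8*I*pi/9)  exp(2*I*pi/3)   exp(2*I*pi/9)   exp(-2*I*pi/9)  exp(-2*I*pi/3)  exp(8*I*pi/9)   exp(4*I*pi/9) 
  chi_8          1             exp(-2*I*pi/9)  exp(-4*I*pi/9)  exp(-2*I*pi/3)  exp(-8*I*pi/9)  exp(8*I*pi/9)   exp(2*I*pi/3)   exp(4*I*pi/9)   exp(2*I*pi/9) 

Spot check: chi_3(5) = zeta_9^(3*5) = zeta_9^15 = exp(-2*I*pi/3).

Justification: Z/9Z is abelian, so all 9 irreducible complex representations are 1-dimensional. They are given by chi_k(m) = zeta_9^(k*m) for k = 0,...,8. Row orthogonality: sum_m chi_k(m) conj(chi_l(m)) = 9 * [k = l].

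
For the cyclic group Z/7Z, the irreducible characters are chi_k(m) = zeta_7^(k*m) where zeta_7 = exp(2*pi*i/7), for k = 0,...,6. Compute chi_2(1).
chi_2(1) = zeta_7^2 = exp(4*I*pi/7)

chi_2(1) = zeta_7^(2*1) = zeta_7^2. Since zeta_7^7 = 1, this equals zeta_7^2 = exp(2*pi*i*2/7) = exp(4*I*pi/7).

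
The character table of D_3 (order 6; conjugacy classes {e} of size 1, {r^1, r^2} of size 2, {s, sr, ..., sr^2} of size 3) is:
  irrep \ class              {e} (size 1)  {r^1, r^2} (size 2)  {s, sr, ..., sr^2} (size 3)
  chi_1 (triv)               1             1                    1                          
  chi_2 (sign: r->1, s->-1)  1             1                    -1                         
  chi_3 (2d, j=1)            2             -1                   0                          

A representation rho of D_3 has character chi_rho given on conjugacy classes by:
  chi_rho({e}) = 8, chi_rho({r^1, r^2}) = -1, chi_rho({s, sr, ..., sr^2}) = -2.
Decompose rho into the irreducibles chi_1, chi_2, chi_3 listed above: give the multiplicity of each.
Multiplicities: chi_1: 0, chi_2: 2, chi_3: 3.

Why: Use <chi_rho, chi> = (1/|G|) sum_C |C| * chi_rho(C) * conj(chi(C)) with |G| = 6 for each irreducible chi in the table:
  <chi_rho, chi_1> = (1/6)[1*(8)*conj(1) + 2*(-1)*conj(1) + 3*(-2)*conj(1)]
      = (1/6)[(8) + (-2) + (-6)] = 0/6 = 0
  <chi_rho, chi_2> = (1/6)[1*(8)*conj(1) + 2*(-1)*conj(1) + 3*(-2)*conj(-1)]
      = (1/6)[(8) + (-2) + (6)] = 12/6 = 2
  <chi_rho, chi_3> = (1/6)[1*(8)*conj(2) + 2*(-1)*conj(-1) + 3*(-2)*conj(0)]
      = (1/6)[(16) + (2) + (0)] = 18/6 = 3
Dimension check: dim(rho) = sum (mult * dim) = 0*1 + 2*1 + 3*2 = 8 = chi_rho(e) = 8.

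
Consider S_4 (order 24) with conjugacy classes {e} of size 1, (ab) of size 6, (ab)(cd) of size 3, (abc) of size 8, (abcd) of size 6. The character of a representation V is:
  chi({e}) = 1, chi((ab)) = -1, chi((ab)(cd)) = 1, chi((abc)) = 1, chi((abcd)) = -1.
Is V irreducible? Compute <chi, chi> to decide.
Irreducible: <chi, chi> = 1.

Proof sketch: <chi, chi> = (1/|G|) sum_C |C| * |chi(C)|^2 = (1/24)[1*|1|^2 + 6*|-1|^2 + 3*|1|^2 + 8*|1|^2 + 6*|-1|^2]
  = (1/24)[(1) + (6) + (3) + (8) + (6)] = 24/24 = 1.
A character is irreducible iff <chi, chi> = 1, so this representation is irreducible.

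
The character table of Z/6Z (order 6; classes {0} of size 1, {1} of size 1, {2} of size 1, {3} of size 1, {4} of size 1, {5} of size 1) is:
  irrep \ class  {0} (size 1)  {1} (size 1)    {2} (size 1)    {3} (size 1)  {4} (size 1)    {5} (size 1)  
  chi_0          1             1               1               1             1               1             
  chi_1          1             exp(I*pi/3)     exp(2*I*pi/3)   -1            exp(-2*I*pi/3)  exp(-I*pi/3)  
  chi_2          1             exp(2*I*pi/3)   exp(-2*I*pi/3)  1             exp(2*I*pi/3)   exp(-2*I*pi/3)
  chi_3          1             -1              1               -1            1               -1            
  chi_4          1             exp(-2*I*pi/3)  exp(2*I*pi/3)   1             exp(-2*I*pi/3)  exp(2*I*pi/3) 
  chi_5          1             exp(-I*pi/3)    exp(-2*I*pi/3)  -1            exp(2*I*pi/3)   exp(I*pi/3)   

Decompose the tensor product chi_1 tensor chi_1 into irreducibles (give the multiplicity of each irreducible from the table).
chi_1 tensor chi_1 = chi_2 (all other irreducibles have multiplicity 0).

Why: The character of a tensor product is the pointwise product (chi_1 * chi_1)(C) = chi_1(C) * chi_1(C):
  {0}: (1)*(1), {1}: (exp(I*pi/3))*(exp(I*pi/3)), {2}: (exp(2*I*pi/3))*(exp(2*I*pi/3)), {3}: (-1)*(-1), {4}: (exp(-2*I*pi/3))*(exp(-2*I*pi/3)), {5}: (exp(-I*pi/3))*(exp(-I*pi/3))
so (chi_1 * chi_1) takes values
  {0} -> 1, {1} -> exp(2*I*pi/3), {2} -> exp(-2*I*pi/3), {3} -> 1, {4} -> exp(2*I*pi/3), {5} -> exp(-2*I*pi/3).
Now take the inner product of this character with each irreducible chi from the table, <chi_1*chi_1, chi> = (1/6) sum_C |C| (chi_1*chi_1)(C) conj(chi(C)):
  <chi_1*chi_1, chi_0> = (1/6)[1*(1)*conj(1) + 1*(exp(2*I*pi/3))*conj(1) + 1*(exp(-2*I*pi/3))*conj(1) + 1*(1)*conj(1) + 1*(exp(2*I*pi/3))*conj(1) + 1*(exp(-2*I*pi/3))*conj(1)]
      = (1/6)[(1) + (exp(2*I*pi/3)) + (exp(-2*I*pi/3)) + (1) + (exp(2*I*pi/3)) + (exp(-2*I*pi/3))] = 0/6 = 0
  <chi_1*chi_1, chi_1> = (1/6)[1*(1)*conj(1) + 1*(exp(2*I*pi/3))*conj(exp(I*pi/3)) + 1*(exp(-2*I*pi/3))*conj(exp(2*I*pi/3)) + 1*(1)*conj(-1) + 1*(exp(2*I*pi/3))*conj(exp(-2*I*pi/3)) + 1*(exp(-2*I*pi/3))*conj(exp(-I*pi/3))]
      = (1/6)[(1) + (exp(I*pi/3)) + (exp(2*I*pi/3)) + (-1) + (exp(-2*I*pi/3)) + (exp(-I*pi/3))] = 0/6 = 0
  <chi_1*chi_1, chi_2> = (1/6)[1*(1)*conj(1) + 1*(exp(2*I*pi/3))*conj(exp(2*I*pi/3)) + 1*(exp(-2*I*pi/3))*conj(exp(-2*I*pi/3)) + 1*(1)*conj(1) + 1*(exp(2*I*pi/3))*conj(exp(2*I*pi/3)) + 1*(exp(-2*I*pi/3))*conj(exp(-2*I*pi/3))]
      = (1/6)[(1) + (1) + (1) + (1) + (1) + (1)] = 6/6 = 1
  <chi_1*chi_1, chi_3> = (1/6)[1*(1)*conj(1) + 1*(exp(2*I*pi/3))*conj(-1) + 1*(exp(-2*I*pi/3))*conj(1) + 1*(1)*conj(-1) + 1*(exp(2*I*pi/3))*conj(1) + 1*(exp(-2*I*pi/3))*conj(-1)]
      = (1/6)[(1) + (-exp(2*I*pi/3)) + (exp(-2*I*pi/3)) + (-1) + (exp(2*I*pi/3)) + (-exp(-2*I*pi/3))] = 0/6 = 0
  <chi_1*chi_1, chi_4> = (1/6)[1*(1)*conj(1) + 1*(exp(2*I*pi/3))*conj(exp(-2*I*pi/3)) + 1*(exp(-2*I*pi/3))*conj(exp(2*I*pi/3)) + 1*(1)*conj(1) + 1*(exp(2*I*pi/3))*conj(exp(-2*I*pi/3)) + 1*(exp(-2*I*pi/3))*conj(exp(2*I*pi/3))]
      = (1/6)[(1) + (exp(-2*I*pi/3)) + (exp(2*I*pi/3)) + (1) + (exp(-2*I*pi/3)) + (exp(2*I*pi/3))] = 0/6 = 0
  <chi_1*chi_1, chi_5> = (1/6)[1*(1)*conj(1) + 1*(exp(2*I*pi/3))*conj(exp(-I*pi/3)) + 1*(exp(-2*I*pi/3))*conj(exp(-2*I*pi/3)) + 1*(1)*conj(-1) + 1*(exp(2*I*pi/3))*conj(exp(2*I*pi/3)) + 1*(exp(-2*I*pi/3))*conj(exp(I*pi/3))]
      = (1/6)[(1) + (-1) + (1) + (-1) + (1) + (-1)] = 0/6 = 0
(Exp terms are combined using exp(i*s)*conj(exp(i*t)) = exp(i*(s-t)), and sums of them are collapsed using the identity that for every m > 1 the m distinct m-th roots of unity sum to 0, e.g. 1 + exp(2*I*pi/3) + exp(-2*I*pi/3) = 0.)
Hence the multiplicities are chi_2: 1. Dimension check: dim(chi_1)*dim(chi_1) = 1*1 = 1 and sum (mult * dim) = 1*1 = 1.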